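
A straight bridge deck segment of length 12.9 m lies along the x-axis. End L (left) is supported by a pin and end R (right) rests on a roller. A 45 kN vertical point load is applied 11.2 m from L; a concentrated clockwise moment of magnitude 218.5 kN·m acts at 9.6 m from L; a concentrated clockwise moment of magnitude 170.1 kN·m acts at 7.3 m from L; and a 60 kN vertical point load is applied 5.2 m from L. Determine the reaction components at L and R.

Moments about L: R_y·12.9 − 45·11.2 − 218.5 − 170.1 − 60·5.2 = 0 → R_y = 1204.6/12.9 = 93.3798 ≈ 93.38 kN.
ΣF_y = 0: L_y + 93.3798 − 45 − 60 = 0 → L_y = 11.62 kN.
ΣF_x = 0: no horizontal applied forces, so L_x = 0.

L_x = 0, L_y = 11.62 kN, R_y = 93.38 kN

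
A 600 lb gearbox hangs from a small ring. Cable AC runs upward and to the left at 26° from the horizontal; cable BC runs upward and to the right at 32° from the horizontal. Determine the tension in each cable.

T_AC = 600.0 lb, T_BC = 635.9 lb

ΣF_x = 0: −T_AC·cos26° + T_BC·cos32° = 0 → T_BC = 1.05984·T_AC.
ΣF_y = 0: T_AC·sin26° + T_BC·sin32° = 600.
Substitute: T_AC·(0.438371 + 1.05984·0.529919) = 600 → T_AC = 600.0 lb.
Then T_BC = 1.05984 × 600 = 635.9 lb.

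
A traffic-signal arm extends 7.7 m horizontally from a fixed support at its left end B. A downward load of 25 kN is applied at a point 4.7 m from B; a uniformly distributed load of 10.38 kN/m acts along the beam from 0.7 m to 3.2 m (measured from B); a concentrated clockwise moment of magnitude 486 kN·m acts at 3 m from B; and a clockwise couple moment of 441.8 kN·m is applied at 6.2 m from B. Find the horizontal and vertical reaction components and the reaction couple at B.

Resultant of the distributed load: 10.38 × 2.5 = 25.95 kN at 1.95 m from B.
ΣF_x = 0: B_x = 0.
ΣF_y = 0: B_y − 25 − 10.38·2.5 = 0 → B_y = 50.95 kN.
ΣM about B: M_B − 25·4.7 − (10.38·2.5)·1.95 − 486 − 441.8 = 0 → M_B = 1096 kN·m.

B_x = 0, B_y = 50.95 kN, M_B = 1096 kN·m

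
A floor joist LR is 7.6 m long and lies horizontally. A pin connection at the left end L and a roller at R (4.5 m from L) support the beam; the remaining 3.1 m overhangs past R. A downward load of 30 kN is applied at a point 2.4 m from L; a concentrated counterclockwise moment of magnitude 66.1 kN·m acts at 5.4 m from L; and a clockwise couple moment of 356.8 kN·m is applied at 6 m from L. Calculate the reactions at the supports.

ΣM about L: R_y·4.5 − 30·2.4 + 66.1 − 356.8 = 0 → R_y = 362.7/4.5 = 80.60 kN.
ΣF_y = 0: L_y + 80.6 − 30 = 0 → L_y = -50.60 kN.
ΣF_x = 0: no horizontal applied forces, so L_x = 0.

L_x = 0, L_y = -50.60 kN, R_y = 80.60 kN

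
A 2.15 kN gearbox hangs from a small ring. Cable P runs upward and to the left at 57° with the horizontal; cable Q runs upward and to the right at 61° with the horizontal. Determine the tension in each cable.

T_P = 1.181 kN, T_Q = 1.326 kN

ΣF_x = 0: −T_P·cos57° + T_Q·cos61° = 0 → T_Q = 1.12341·T_P.
ΣF_y = 0: T_P·sin57° + T_Q·sin61° = 2.15.
Substitute: T_P·(0.838671 + 1.12341·0.87462) = 2.15 → T_P = 1.18052 ≈ 1.181 kN.
Then T_Q = 1.12341 × 1.18052 = 1.326 kN.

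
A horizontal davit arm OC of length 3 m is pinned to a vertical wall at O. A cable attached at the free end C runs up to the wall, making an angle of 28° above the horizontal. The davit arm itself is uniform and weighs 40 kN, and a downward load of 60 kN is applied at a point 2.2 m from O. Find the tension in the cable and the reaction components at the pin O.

ΣM about O: T·sin28°·3 − 40·1.5 − 60·2.2 = 0 → T = 192/(3·0.469472) = 136.323 ≈ 136.3 kN.
ΣF_x = 0: O_x − T·cos28° = 0 → O_x = 136.323 × 0.882948 = 120.4 kN.
ΣF_y = 0: O_y + T·sin28° − 40 − 60 = 0 → O_y = 100 − 136.323 × 0.469472 = 36.00 kN.

T = 136.3 kN, O_x = 120.4 kN, O_y = 36.00 kN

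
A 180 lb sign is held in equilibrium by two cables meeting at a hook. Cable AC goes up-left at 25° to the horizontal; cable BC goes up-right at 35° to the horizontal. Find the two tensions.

ΣF_x = 0: −T_AC·cos25° + T_BC·cos35° = 0 → T_BC = 1.1064·T_AC.
ΣF_y = 0: T_AC·sin25° + T_BC·sin35° = 180.
Substitute: T_AC·(0.422618 + 1.1064·0.573576) = 180 → T_AC = 170.257 ≈ 170.3 lb.
Then T_BC = 1.1064 × 170.257 = 188.4 lb.

T_AC = 170.3 lb, T_BC = 188.4 lb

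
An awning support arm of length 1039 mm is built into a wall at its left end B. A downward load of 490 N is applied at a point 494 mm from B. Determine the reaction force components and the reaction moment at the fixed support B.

B_x = 0, B_y = 490.0 N, M_B = 242100 N·mm

ΣF_x = 0: B_x = 0.
ΣF_y = 0: B_y − 490 = 0 → B_y = 490.0 N.
ΣM about B: M_B − 490·494 = 0 → M_B = 242100 N·mm.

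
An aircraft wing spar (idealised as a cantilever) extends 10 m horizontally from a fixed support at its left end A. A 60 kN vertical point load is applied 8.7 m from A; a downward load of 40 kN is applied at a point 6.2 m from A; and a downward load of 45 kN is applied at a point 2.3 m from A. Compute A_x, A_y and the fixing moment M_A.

ΣF_x = 0: A_x = 0.
ΣF_y = 0: A_y − 60 − 40 − 45 = 0 → A_y = 145.0 kN.
ΣM about A: M_A − 60·8.7 − 40·6.2 − 45·2.3 = 0 → M_A = 873.5 kN·m.

A_x = 0, A_y = 145.0 kN, M_A = 873.5 kN·m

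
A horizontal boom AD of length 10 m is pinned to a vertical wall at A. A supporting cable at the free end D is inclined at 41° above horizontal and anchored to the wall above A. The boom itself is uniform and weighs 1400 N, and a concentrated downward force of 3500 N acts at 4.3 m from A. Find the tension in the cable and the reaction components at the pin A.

ΣM about A: T·sin41°·10 − 1400·5 − 3500·4.3 = 0 → T = 22050/(10·0.656059) = 3360.98 ≈ 3361 N.
ΣF_x = 0: A_x − T·cos41° = 0 → A_x = 3360.98 × 0.75471 = 2537 N.
ΣF_y = 0: A_y + T·sin41° − 1400 − 3500 = 0 → A_y = 4900 − 3360.98 × 0.656059 = 2695 N.

T = 3361 N, A_x = 2537 N, A_y = 2695 N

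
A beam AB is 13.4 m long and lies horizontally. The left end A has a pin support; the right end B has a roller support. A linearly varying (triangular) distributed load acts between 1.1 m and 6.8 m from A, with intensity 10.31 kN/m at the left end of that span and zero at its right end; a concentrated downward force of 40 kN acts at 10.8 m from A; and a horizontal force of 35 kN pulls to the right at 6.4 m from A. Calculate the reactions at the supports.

A_x = -35.00 kN, A_y = 30.57 kN, B_y = 38.82 kN

Resultant of the triangular load: ½ × 10.31 × 5.7 = 29.3835 kN, acting at 3 m from A (one-third of the span from the peak).
Moments about A: B_y·13.4 − (½·10.31·5.7)·3 − 40·10.8 = 0 → B_y = 520.1505/13.4 = 38.8172 ≈ 38.82 kN.
ΣF_y = 0: A_y + 38.8172 − ½·10.31·5.7 − 40 = 0 → A_y = 30.57 kN.
ΣF_x = 0: A_x + 35 = 0 → A_x = -35.00 kN.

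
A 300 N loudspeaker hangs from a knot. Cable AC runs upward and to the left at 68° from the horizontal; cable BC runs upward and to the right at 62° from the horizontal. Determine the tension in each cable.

ΣF_x = 0: −T_AC·cos68° + T_BC·cos62° = 0 → T_BC = 0.797932·T_AC.
ΣF_y = 0: T_AC·sin68° + T_BC·sin62° = 300.
Substitute: T_AC·(0.927184 + 0.797932·0.882948) = 300 → T_AC = 183.855 ≈ 183.9 N.
Then T_BC = 0.797932 × 183.855 = 146.7 N.

T_AC = 183.9 N, T_BC = 146.7 N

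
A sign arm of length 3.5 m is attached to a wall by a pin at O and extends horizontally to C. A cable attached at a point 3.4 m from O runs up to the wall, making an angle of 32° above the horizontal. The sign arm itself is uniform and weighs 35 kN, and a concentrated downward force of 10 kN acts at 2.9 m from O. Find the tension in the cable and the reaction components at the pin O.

T = 50.09 kN, O_x = 42.48 kN, O_y = 18.46 kN

ΣM about O: T·sin32°·3.4 − 35·1.75 − 10·2.9 = 0 → T = 90.25/(3.4·0.529919) = 50.0909 ≈ 50.09 kN.
ΣF_x = 0: O_x − T·cos32° = 0 → O_x = 50.0909 × 0.848048 = 42.48 kN.
ΣF_y = 0: O_y + T·sin32° − 35 − 10 = 0 → O_y = 45 − 50.0909 × 0.529919 = 18.46 kN.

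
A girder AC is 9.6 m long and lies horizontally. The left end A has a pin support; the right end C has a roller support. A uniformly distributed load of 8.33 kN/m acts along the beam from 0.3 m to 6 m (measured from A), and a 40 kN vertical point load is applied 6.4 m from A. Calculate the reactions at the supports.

A_x = 0, A_y = 45.23 kN, C_y = 42.25 kN

Resultant of the distributed load: 8.33 × 5.7 = 47.481 kN at 3.15 m from A.
Moments about A: C_y·9.6 − (8.33·5.7)·3.15 − 40·6.4 = 0 → C_y = 405.56515/9.6 = 42.2464 ≈ 42.25 kN.
ΣF_y = 0: A_y + 42.2464 − 8.33·5.7 − 40 = 0 → A_y = 45.23 kN.
ΣF_x = 0: no horizontal applied forces, so A_x = 0.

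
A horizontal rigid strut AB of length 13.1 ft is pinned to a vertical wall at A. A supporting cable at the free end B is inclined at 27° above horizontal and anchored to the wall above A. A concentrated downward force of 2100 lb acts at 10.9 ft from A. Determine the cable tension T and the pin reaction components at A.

T = 3849 lb, A_x = 3429 lb, A_y = 352.7 lb

ΣM about A: T·sin27°·13.1 − 2100·10.9 = 0 → T = 22890/(13.1·0.45399) = 3848.83 ≈ 3849 lb.
ΣF_x = 0: A_x − T·cos27° = 0 → A_x = 3848.83 × 0.891007 = 3429 lb.
ΣF_y = 0: A_y + T·sin27° − 2100 = 0 → A_y = 2100 − 3848.83 × 0.45399 = 352.7 lb.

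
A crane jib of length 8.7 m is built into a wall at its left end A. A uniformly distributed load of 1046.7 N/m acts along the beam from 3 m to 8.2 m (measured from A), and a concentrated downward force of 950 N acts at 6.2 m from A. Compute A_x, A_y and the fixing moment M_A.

A_x = 0, A_y = 6393 N, M_A = 36370 N·m

Resultant of the distributed load: 1046.7 × 5.2 = 5442.84 N at 5.6 m from A.
ΣF_x = 0: A_x = 0.
ΣF_y = 0: A_y − 1046.7·5.2 − 950 = 0 → A_y = 6393 N.
ΣM about A: M_A − (1046.7·5.2)·5.6 − 950·6.2 = 0 → M_A = 36370 N·m.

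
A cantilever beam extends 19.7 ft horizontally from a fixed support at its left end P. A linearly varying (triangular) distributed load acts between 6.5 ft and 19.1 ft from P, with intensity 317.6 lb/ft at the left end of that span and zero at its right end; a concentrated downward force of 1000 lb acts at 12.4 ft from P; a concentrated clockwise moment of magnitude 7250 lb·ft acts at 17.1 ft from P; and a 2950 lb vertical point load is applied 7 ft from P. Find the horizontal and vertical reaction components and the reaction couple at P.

P_x = 0, P_y = 5951 lb, M_P = 61710 lb·ft

Resultant of the triangular load: ½ × 317.6 × 12.6 = 2000.88 lb, acting at 10.7 ft from P (one-third of the span from the peak).
ΣF_x = 0: P_x = 0.
ΣF_y = 0: P_y − ½·317.6·12.6 − 1000 − 2950 = 0 → P_y = 5951 lb.
ΣM about P: M_P − (½·317.6·12.6)·10.7 − 1000·12.4 − 7250 − 2950·7 = 0 → M_P = 61710 lb·ft.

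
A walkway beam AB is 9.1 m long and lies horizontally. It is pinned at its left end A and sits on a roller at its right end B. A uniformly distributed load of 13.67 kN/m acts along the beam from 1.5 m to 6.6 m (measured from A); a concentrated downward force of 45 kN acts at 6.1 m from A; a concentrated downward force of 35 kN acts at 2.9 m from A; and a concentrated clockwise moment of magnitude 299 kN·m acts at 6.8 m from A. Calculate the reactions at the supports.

A_x = 0, A_y = 44.51 kN, B_y = 105.2 kN

Resultant of the distributed load: 13.67 × 5.1 = 69.717 kN at 4.05 m from A.
Moments about A: B_y·9.1 − (13.67·5.1)·4.05 − 45·6.1 − 35·2.9 − 299 = 0 → B_y = 957.35385/9.1 = 105.204 ≈ 105.2 kN.
ΣF_y = 0: A_y + 105.204 − 13.67·5.1 − 45 − 35 = 0 → A_y = 44.51 kN.
ΣF_x = 0: no horizontal applied forces, so A_x = 0.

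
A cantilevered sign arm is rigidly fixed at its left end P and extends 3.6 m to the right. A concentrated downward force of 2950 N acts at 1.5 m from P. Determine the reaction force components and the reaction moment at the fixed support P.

P_x = 0, P_y = 2950 N, M_P = 4425 N·m

ΣF_x = 0: P_x = 0.
ΣF_y = 0: P_y − 2950 = 0 → P_y = 2950 N.
ΣM about P: M_P − 2950·1.5 = 0 → M_P = 4425 N·m.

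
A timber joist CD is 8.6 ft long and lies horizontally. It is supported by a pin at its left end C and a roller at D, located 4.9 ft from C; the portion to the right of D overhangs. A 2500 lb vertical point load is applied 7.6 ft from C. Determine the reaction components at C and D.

C_x = 0, C_y = -1378 lb, D_y = 3878 lb

Moments about C: D_y·4.9 − 2500·7.6 = 0 → D_y = 19000/4.9 = 3877.55 ≈ 3878 lb.
ΣF_y = 0: C_y + 3877.55 − 2500 = 0 → C_y = -1378 lb.
ΣF_x = 0: no horizontal applied forces, so C_x = 0.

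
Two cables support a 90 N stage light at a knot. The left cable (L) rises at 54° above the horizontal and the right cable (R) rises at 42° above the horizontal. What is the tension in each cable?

ΣF_x = 0: −T_L·cos54° + T_R·cos42° = 0 → T_R = 0.790943·T_L.
ΣF_y = 0: T_L·sin54° + T_R·sin42° = 90.
Substitute: T_L·(0.809017 + 0.790943·0.669131) = 90 → T_L = 67.2514 ≈ 67.25 N.
Then T_R = 0.790943 × 67.2514 = 53.19 N.

T_L = 67.25 N, T_R = 53.19 N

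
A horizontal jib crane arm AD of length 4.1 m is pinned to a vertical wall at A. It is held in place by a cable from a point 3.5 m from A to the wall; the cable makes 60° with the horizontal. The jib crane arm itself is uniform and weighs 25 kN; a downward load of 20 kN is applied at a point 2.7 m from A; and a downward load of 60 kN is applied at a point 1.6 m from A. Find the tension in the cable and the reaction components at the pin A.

ΣM about A: T·sin60°·3.5 − 25·2.05 − 20·2.7 − 60·1.6 = 0 → T = 201.25/(3.5·0.866025) = 66.3953 ≈ 66.40 kN.
ΣF_x = 0: A_x − T·cos60° = 0 → A_x = 66.3953 × 0.5 = 33.20 kN.
ΣF_y = 0: A_y + T·sin60° − 25 − 20 − 60 = 0 → A_y = 105 − 66.3953 × 0.866025 = 47.50 kN.

T = 66.40 kN, A_x = 33.20 kN, A_y = 47.50 kN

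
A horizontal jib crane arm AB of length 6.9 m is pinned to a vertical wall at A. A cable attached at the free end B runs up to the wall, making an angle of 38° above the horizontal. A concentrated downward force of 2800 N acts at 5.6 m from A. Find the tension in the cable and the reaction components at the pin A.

ΣM about A: T·sin38°·6.9 − 2800·5.6 = 0 → T = 15680/(6.9·0.615661) = 3691.1 ≈ 3691 N.
ΣF_x = 0: A_x − T·cos38° = 0 → A_x = 3691.1 × 0.788011 = 2909 N.
ΣF_y = 0: A_y + T·sin38° − 2800 = 0 → A_y = 2800 − 3691.1 × 0.615661 = 527.5 N.

T = 3691 N, A_x = 2909 N, A_y = 527.5 N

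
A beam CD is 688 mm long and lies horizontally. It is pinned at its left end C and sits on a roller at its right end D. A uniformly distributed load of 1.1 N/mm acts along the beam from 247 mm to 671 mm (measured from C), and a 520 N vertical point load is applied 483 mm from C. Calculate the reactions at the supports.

C_x = 0, C_y = 310.2 N, D_y = 676.2 N

Resultant of the distributed load: 1.1 × 424 = 466.4 N at 459 mm from C.
ΣM about C: D_y·688 − (1.1·424)·459 − 520·483 = 0 → D_y = 465237.6/688 = 676.217 ≈ 676.2 N.
ΣF_y = 0: C_y + 676.217 − 1.1·424 − 520 = 0 → C_y = 310.2 N.
ΣF_x = 0: no horizontal applied forces, so C_x = 0.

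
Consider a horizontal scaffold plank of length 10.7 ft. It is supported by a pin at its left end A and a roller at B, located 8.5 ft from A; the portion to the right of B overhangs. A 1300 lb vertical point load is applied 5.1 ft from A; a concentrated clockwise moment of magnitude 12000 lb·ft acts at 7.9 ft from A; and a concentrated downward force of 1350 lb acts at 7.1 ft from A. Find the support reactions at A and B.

Moments about A: B_y·8.5 − 1300·5.1 − 12000 − 1350·7.1 = 0 → B_y = 28215/8.5 = 3319.41 ≈ 3319 lb.
ΣF_y = 0: A_y + 3319.41 − 1300 − 1350 = 0 → A_y = -669.4 lb.
ΣF_x = 0: no horizontal applied forces, so A_x = 0.

A_x = 0, A_y = -669.4 lb, B_y = 3319 lb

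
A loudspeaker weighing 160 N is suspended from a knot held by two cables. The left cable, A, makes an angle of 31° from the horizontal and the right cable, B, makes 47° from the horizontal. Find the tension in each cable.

ΣF_x = 0: −T_A·cos31° + T_B·cos47° = 0 → T_B = 1.25685·T_A.
ΣF_y = 0: T_A·sin31° + T_B·sin47° = 160.
Substitute: T_A·(0.515038 + 1.25685·0.731354) = 160 → T_A = 111.557 ≈ 111.6 N.
Then T_B = 1.25685 × 111.557 = 140.2 N.

T_A = 111.6 N, T_B = 140.2 N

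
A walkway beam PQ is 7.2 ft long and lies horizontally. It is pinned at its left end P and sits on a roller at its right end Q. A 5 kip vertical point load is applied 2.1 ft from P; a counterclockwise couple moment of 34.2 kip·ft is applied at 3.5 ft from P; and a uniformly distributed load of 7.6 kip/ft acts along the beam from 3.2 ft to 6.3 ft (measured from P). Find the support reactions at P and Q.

Resultant of the distributed load: 7.6 × 3.1 = 23.56 kip at 4.75 ft from P.
ΣM about P: Q_y·7.2 − 5·2.1 + 34.2 − (7.6·3.1)·4.75 = 0 → Q_y = 88.21/7.2 = 12.2514 ≈ 12.25 kip.
ΣF_y = 0: P_y + 12.2514 − 5 − 7.6·3.1 = 0 → P_y = 16.31 kip.
ΣF_x = 0: no horizontal applied forces, so P_x = 0.

P_x = 0, P_y = 16.31 kip, Q_y = 12.25 kip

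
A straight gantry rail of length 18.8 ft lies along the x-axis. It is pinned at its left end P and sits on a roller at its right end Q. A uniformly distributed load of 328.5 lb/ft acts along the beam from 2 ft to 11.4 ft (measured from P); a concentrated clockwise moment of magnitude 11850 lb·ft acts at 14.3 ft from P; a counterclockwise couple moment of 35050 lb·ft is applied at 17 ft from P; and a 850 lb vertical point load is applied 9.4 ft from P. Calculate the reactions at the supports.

Resultant of the distributed load: 328.5 × 9.4 = 3087.9 lb at 6.7 ft from P.
Taking moments about P: Q_y·18.8 − (328.5·9.4)·6.7 − 11850 + 35050 − 850·9.4 = 0 → Q_y = 5478.93/18.8 = 291.432 ≈ 291.4 lb.
ΣF_y = 0: P_y + 291.432 − 328.5·9.4 − 850 = 0 → P_y = 3646 lb.
ΣF_x = 0: no horizontal applied forces, so P_x = 0.

P_x = 0, P_y = 3646 lb, Q_y = 291.4 lb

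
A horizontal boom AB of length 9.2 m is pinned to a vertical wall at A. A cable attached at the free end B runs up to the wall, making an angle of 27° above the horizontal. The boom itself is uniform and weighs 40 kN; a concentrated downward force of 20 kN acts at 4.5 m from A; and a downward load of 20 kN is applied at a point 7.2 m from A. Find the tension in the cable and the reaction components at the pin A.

T = 100.1 kN, A_x = 89.17 kN, A_y = 34.57 kN

ΣM about A: T·sin27°·9.2 − 40·4.6 − 20·4.5 − 20·7.2 = 0 → T = 418/(9.2·0.45399) = 100.079 ≈ 100.1 kN.
ΣF_x = 0: A_x − T·cos27° = 0 → A_x = 100.079 × 0.891007 = 89.17 kN.
ΣF_y = 0: A_y + T·sin27° − 40 − 20 − 20 = 0 → A_y = 80 − 100.079 × 0.45399 = 34.57 kN.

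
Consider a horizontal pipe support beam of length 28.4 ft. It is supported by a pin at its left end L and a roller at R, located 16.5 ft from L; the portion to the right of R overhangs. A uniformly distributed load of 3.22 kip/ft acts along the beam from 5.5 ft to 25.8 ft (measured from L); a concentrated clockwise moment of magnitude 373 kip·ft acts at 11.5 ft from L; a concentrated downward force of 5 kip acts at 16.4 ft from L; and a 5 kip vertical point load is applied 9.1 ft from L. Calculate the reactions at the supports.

L_x = 0, L_y = -16.97 kip, R_y = 92.33 kip

Resultant of the distributed load: 3.22 × 20.3 = 65.366 kip at 15.65 ft from L.
Moments about L: R_y·16.5 − (3.22·20.3)·15.65 − 373 − 5·16.4 − 5·9.1 = 0 → R_y = 1523.4779/16.5 = 92.332 ≈ 92.33 kip.
ΣF_y = 0: L_y + 92.332 − 3.22·20.3 − 5 − 5 = 0 → L_y = -16.97 kip.
ΣF_x = 0: no horizontal applied forces, so L_x = 0.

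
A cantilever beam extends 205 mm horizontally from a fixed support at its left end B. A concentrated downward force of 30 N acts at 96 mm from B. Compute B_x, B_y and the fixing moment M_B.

ΣF_x = 0: B_x = 0.
ΣF_y = 0: B_y − 30 = 0 → B_y = 30.00 N.
ΣM about B: M_B − 30·96 = 0 → M_B = 2880 N·mm.

B_x = 0, B_y = 30.00 N, M_B = 2880 N·mm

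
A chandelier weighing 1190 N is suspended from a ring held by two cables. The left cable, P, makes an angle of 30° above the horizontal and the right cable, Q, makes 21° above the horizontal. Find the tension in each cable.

ΣF_x = 0: −T_P·cos30° + T_Q·cos21° = 0 → T_Q = 0.927639·T_P.
ΣF_y = 0: T_P·sin30° + T_Q·sin21° = 1190.
Substitute: T_P·(0.5 + 0.927639·0.358368) = 1190 → T_P = 1429.54 ≈ 1430 N.
Then T_Q = 0.927639 × 1429.54 = 1326 N.

T_P = 1430 N, T_Q = 1326 N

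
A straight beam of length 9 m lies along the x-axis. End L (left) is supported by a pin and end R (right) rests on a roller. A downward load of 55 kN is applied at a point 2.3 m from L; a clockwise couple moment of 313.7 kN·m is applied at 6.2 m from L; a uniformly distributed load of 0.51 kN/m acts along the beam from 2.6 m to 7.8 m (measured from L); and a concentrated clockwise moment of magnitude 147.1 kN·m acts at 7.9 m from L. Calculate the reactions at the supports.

Resultant of the distributed load: 0.51 × 5.2 = 2.652 kN at 5.2 m from L.
Taking moments about L: R_y·9 − 55·2.3 − 313.7 − (0.51·5.2)·5.2 − 147.1 = 0 → R_y = 601.0904/9 = 66.7878 ≈ 66.79 kN.
ΣF_y = 0: L_y + 66.7878 − 55 − 0.51·5.2 = 0 → L_y = -9.136 kN.
ΣF_x = 0: no horizontal applied forces, so L_x = 0.

L_x = 0, L_y = -9.136 kN, R_y = 66.79 kN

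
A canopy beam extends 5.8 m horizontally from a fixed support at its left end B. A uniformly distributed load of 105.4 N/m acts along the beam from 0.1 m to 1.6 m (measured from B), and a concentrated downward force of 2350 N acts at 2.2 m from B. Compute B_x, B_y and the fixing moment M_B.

B_x = 0, B_y = 2508 N, M_B = 5304 N·m

Resultant of the distributed load: 105.4 × 1.5 = 158.1 N at 0.85 m from B.
ΣF_x = 0: B_x = 0.
ΣF_y = 0: B_y − 105.4·1.5 − 2350 = 0 → B_y = 2508 N.
ΣM about B: M_B − (105.4·1.5)·0.85 − 2350·2.2 = 0 → M_B = 5304 N·m.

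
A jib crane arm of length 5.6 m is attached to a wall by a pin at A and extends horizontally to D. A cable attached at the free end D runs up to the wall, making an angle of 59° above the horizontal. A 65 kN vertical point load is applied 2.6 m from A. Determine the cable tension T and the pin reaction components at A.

T = 35.21 kN, A_x = 18.13 kN, A_y = 34.82 kN

ΣM about A: T·sin59°·5.6 − 65·2.6 = 0 → T = 169/(5.6·0.857167) = 35.2073 ≈ 35.21 kN.
ΣF_x = 0: A_x − T·cos59° = 0 → A_x = 35.2073 × 0.515038 = 18.13 kN.
ΣF_y = 0: A_y + T·sin59° − 65 = 0 → A_y = 65 − 35.2073 × 0.857167 = 34.82 kN.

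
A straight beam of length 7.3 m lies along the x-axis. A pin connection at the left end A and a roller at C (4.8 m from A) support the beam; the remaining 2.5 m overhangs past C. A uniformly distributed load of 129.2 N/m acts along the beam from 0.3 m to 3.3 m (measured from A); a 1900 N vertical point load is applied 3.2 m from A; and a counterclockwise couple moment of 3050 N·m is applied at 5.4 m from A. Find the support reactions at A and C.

Resultant of the distributed load: 129.2 × 3 = 387.6 N at 1.8 m from A.
Moments about A: C_y·4.8 − (129.2·3)·1.8 − 1900·3.2 + 3050 = 0 → C_y = 3727.68/4.8 = 776.6 N.
ΣF_y = 0: A_y + 776.6 − 129.2·3 − 1900 = 0 → A_y = 1511 N.
ΣF_x = 0: no horizontal applied forces, so A_x = 0.

A_x = 0, A_y = 1511 N, C_y = 776.6 N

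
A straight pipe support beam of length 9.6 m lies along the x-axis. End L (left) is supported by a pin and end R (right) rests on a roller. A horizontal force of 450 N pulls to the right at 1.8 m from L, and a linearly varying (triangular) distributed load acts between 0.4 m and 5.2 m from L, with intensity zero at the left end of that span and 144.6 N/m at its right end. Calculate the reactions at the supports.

Resultant of the triangular load: ½ × 144.6 × 4.8 = 347.04 N, acting at 3.6 m from L (one-third of the span from the peak).
Moments about L: R_y·9.6 − (½·144.6·4.8)·3.6 = 0 → R_y = 1249.344/9.6 = 130.14 ≈ 130.1 N.
ΣF_y = 0: L_y + 130.14 − ½·144.6·4.8 = 0 → L_y = 216.9 N.
ΣF_x = 0: L_x + 450 = 0 → L_x = -450.0 N.

L_x = -450.0 N, L_y = 216.9 N, R_y = 130.1 N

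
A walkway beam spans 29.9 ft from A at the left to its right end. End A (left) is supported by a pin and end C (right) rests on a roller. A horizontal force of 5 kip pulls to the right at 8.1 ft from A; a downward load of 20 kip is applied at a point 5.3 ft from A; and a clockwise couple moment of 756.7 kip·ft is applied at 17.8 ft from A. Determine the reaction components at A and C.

ΣM about A: C_y·29.9 − 20·5.3 − 756.7 = 0 → C_y = 862.7/29.9 = 28.8528 ≈ 28.85 kip.
ΣF_y = 0: A_y + 28.8528 − 20 = 0 → A_y = -8.853 kip.
ΣF_x = 0: A_x + 5 = 0 → A_x = -5.000 kip.

A_x = -5.000 kip, A_y = -8.853 kip, C_y = 28.85 kip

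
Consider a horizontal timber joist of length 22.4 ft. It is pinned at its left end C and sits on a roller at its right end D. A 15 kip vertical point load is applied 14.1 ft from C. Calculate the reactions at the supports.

ΣM about C: D_y·22.4 − 15·14.1 = 0 → D_y = 211.5/22.4 = 9.44196 ≈ 9.442 kip.
ΣF_y = 0: C_y + 9.44196 − 15 = 0 → C_y = 5.558 kip.
ΣF_x = 0: no horizontal applied forces, so C_x = 0.

C_x = 0, C_y = 5.558 kip, D_y = 9.442 kip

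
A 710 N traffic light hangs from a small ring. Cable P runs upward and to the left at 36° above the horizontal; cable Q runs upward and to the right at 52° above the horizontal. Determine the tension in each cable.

T_P = 437.4 N, T_Q = 574.8 N

ΣF_x = 0: −T_P·cos36° + T_Q·cos52° = 0 → T_Q = 1.31406·T_P.
ΣF_y = 0: T_P·sin36° + T_Q·sin52° = 710.
Substitute: T_P·(0.587785 + 1.31406·0.788011) = 710 → T_P = 437.386 ≈ 437.4 N.
Then T_Q = 1.31406 × 437.386 = 574.8 N.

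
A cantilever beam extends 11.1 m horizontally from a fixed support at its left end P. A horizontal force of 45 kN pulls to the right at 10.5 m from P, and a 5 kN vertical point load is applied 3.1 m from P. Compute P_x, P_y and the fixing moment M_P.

P_x = -45.00 kN, P_y = 5.000 kN, M_P = 15.50 kN·m

ΣF_x = 0: P_x + 45 = 0 → P_x = -45.00 kN.
ΣF_y = 0: P_y − 5 = 0 → P_y = 5.000 kN.
ΣM about P: M_P − 5·3.1 = 0 → M_P = 15.50 kN·m.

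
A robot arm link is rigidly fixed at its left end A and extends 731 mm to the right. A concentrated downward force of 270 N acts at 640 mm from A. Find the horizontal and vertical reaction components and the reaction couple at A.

ΣF_x = 0: A_x = 0.
ΣF_y = 0: A_y − 270 = 0 → A_y = 270.0 N.
ΣM about A: M_A − 270·640 = 0 → M_A = 172800 N·mm.

A_x = 0, A_y = 270.0 N, M_A = 172800 N·mm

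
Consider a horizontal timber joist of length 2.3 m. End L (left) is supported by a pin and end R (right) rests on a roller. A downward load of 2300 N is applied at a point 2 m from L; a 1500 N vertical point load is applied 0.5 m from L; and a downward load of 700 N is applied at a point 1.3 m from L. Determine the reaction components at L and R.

ΣM about L: R_y·2.3 − 2300·2 − 1500·0.5 − 700·1.3 = 0 → R_y = 6260/2.3 = 2721.74 ≈ 2722 N.
ΣF_y = 0: L_y + 2721.74 − 2300 − 1500 − 700 = 0 → L_y = 1778 N.
ΣF_x = 0: no horizontal applied forces, so L_x = 0.

L_x = 0, L_y = 1778 N, R_y = 2722 N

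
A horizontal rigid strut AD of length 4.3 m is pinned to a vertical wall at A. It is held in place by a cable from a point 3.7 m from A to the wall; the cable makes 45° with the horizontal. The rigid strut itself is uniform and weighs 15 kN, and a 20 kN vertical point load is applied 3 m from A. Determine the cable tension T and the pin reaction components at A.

ΣM about A: T·sin45°·3.7 − 15·2.15 − 20·3 = 0 → T = 92.25/(3.7·0.707107) = 35.2598 ≈ 35.26 kN.
ΣF_x = 0: A_x − T·cos45° = 0 → A_x = 35.2598 × 0.707107 = 24.93 kN.
ΣF_y = 0: A_y + T·sin45° − 15 − 20 = 0 → A_y = 35 − 35.2598 × 0.707107 = 10.07 kN.

T = 35.26 kN, A_x = 24.93 kN, A_y = 10.07 kN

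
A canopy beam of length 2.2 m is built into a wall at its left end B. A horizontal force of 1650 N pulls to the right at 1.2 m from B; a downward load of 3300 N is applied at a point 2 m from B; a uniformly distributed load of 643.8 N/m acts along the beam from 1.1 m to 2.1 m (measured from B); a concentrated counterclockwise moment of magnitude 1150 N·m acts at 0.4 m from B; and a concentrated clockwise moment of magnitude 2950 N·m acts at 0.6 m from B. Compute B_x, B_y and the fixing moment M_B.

B_x = -1650 N, B_y = 3944 N, M_B = 9430 N·m

Resultant of the distributed load: 643.8 × 1 = 643.8 N at 1.6 m from B.
ΣF_x = 0: B_x + 1650 = 0 → B_x = -1650 N.
ΣF_y = 0: B_y − 3300 − 643.8·1 = 0 → B_y = 3944 N.
ΣM about B: M_B − 3300·2 − (643.8·1)·1.6 + 1150 − 2950 = 0 → M_B = 9430 N·m.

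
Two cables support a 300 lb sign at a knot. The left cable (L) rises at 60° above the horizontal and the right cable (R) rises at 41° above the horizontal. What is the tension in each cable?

T_L = 230.7 lb, T_R = 152.8 lb

ΣF_x = 0: −T_L·cos60° + T_R·cos41° = 0 → T_R = 0.662506·T_L.
ΣF_y = 0: T_L·sin60° + T_R·sin41° = 300.
Substitute: T_L·(0.866025 + 0.662506·0.656059) = 300 → T_L = 230.651 ≈ 230.7 lb.
Then T_R = 0.662506 × 230.651 = 152.8 lb.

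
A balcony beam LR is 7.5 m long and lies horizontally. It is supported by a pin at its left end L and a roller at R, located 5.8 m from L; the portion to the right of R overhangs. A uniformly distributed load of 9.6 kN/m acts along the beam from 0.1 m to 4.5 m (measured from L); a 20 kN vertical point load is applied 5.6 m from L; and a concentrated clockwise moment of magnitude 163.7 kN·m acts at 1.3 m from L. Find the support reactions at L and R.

L_x = 0, L_y = -2.045 kN, R_y = 64.28 kN

Resultant of the distributed load: 9.6 × 4.4 = 42.24 kN at 2.3 m from L.
ΣM about L: R_y·5.8 − (9.6·4.4)·2.3 − 20·5.6 − 163.7 = 0 → R_y = 372.852/5.8 = 64.2848 ≈ 64.28 kN.
ΣF_y = 0: L_y + 64.2848 − 9.6·4.4 − 20 = 0 → L_y = -2.045 kN.
ΣF_x = 0: no horizontal applied forces, so L_x = 0.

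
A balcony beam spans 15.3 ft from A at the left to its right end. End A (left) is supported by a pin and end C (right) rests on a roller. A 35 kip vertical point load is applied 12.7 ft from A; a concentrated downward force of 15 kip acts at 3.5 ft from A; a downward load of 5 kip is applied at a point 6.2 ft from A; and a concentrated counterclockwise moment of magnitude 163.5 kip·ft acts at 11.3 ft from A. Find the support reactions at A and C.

ΣM about A: C_y·15.3 − 35·12.7 − 15·3.5 − 5·6.2 + 163.5 = 0 → C_y = 364.5/15.3 = 23.8235 ≈ 23.82 kip.
ΣF_y = 0: A_y + 23.8235 − 35 − 15 − 5 = 0 → A_y = 31.18 kip.
ΣF_x = 0: no horizontal applied forces, so A_x = 0.

A_x = 0, A_y = 31.18 kip, C_y = 23.82 kip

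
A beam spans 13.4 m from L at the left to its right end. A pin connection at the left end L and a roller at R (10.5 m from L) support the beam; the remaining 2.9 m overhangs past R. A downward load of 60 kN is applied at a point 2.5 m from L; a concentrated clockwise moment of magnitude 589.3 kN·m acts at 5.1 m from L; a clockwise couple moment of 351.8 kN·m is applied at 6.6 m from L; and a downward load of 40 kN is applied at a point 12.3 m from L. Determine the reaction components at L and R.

L_x = 0, L_y = -50.77 kN, R_y = 150.8 kN

Moments about L: R_y·10.5 − 60·2.5 − 589.3 − 351.8 − 40·12.3 = 0 → R_y = 1583.1/10.5 = 150.771 ≈ 150.8 kN.
ΣF_y = 0: L_y + 150.771 − 60 − 40 = 0 → L_y = -50.77 kN.
ΣF_x = 0: no horizontal applied forces, so L_x = 0.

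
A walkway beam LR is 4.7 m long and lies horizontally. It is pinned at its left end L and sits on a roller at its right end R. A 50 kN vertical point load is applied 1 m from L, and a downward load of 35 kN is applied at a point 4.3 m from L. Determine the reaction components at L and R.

L_x = 0, L_y = 42.34 kN, R_y = 42.66 kN

Moments about L: R_y·4.7 − 50·1 − 35·4.3 = 0 → R_y = 200.5/4.7 = 42.6596 ≈ 42.66 kN.
ΣF_y = 0: L_y + 42.6596 − 50 − 35 = 0 → L_y = 42.34 kN.
ΣF_x = 0: no horizontal applied forces, so L_x = 0.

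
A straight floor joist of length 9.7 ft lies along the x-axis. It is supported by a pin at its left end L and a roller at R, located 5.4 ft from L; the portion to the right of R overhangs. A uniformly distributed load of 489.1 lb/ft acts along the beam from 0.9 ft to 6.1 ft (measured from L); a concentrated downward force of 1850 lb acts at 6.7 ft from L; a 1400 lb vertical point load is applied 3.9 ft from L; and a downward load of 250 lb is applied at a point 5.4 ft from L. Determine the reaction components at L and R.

Resultant of the distributed load: 489.1 × 5.2 = 2543.32 lb at 3.5 ft from L.
ΣM about L: R_y·5.4 − (489.1·5.2)·3.5 − 1850·6.7 − 1400·3.9 − 250·5.4 = 0 → R_y = 28106.62/5.4 = 5204.93 ≈ 5205 lb.
ΣF_y = 0: L_y + 5204.93 − 489.1·5.2 − 1850 − 1400 − 250 = 0 → L_y = 838.4 lb.
ΣF_x = 0: no horizontal applied forces, so L_x = 0.

L_x = 0, L_y = 838.4 lb, R_y = 5205 lb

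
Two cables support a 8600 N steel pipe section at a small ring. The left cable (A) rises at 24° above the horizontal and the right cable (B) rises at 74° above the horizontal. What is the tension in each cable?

T_A = 2394 N, T_B = 7934 N

ΣF_x = 0: −T_A·cos24° + T_B·cos74° = 0 → T_B = 3.3143·T_A.
ΣF_y = 0: T_A·sin24° + T_B·sin74° = 8600.
Substitute: T_A·(0.406737 + 3.3143·0.961262) = 8600 → T_A = 2393.78 ≈ 2394 N.
Then T_B = 3.3143 × 2393.78 = 7934 N.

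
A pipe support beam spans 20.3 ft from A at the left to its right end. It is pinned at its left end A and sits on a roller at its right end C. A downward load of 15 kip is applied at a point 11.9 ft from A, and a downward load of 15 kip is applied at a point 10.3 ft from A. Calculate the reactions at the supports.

A_x = 0, A_y = 13.60 kip, C_y = 16.40 kip

Taking moments about A: C_y·20.3 − 15·11.9 − 15·10.3 = 0 → C_y = 333/20.3 = 16.4039 ≈ 16.40 kip.
ΣF_y = 0: A_y + 16.4039 − 15 − 15 = 0 → A_y = 13.60 kip.
ΣF_x = 0: no horizontal applied forces, so A_x = 0.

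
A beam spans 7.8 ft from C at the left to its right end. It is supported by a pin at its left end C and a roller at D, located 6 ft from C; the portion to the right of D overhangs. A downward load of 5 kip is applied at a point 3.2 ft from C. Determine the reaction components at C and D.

C_x = 0, C_y = 2.333 kip, D_y = 2.667 kip

Moments about C: D_y·6 − 5·3.2 = 0 → D_y = 16/6 = 2.66667 ≈ 2.667 kip.
ΣF_y = 0: C_y + 2.66667 − 5 = 0 → C_y = 2.333 kip.
ΣF_x = 0: no horizontal applied forces, so C_x = 0.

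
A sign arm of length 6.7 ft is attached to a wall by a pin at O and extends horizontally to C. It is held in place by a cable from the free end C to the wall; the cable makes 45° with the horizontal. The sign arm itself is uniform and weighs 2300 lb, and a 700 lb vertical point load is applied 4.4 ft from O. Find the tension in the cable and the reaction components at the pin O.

ΣM about O: T·sin45°·6.7 − 2300·3.35 − 700·4.4 = 0 → T = 10785/(6.7·0.707107) = 2276.46 ≈ 2276 lb.
ΣF_x = 0: O_x − T·cos45° = 0 → O_x = 2276.46 × 0.707107 = 1610 lb.
ΣF_y = 0: O_y + T·sin45° − 2300 − 700 = 0 → O_y = 3000 − 2276.46 × 0.707107 = 1390 lb.

T = 2276 lb, O_x = 1610 lb, O_y = 1390 lb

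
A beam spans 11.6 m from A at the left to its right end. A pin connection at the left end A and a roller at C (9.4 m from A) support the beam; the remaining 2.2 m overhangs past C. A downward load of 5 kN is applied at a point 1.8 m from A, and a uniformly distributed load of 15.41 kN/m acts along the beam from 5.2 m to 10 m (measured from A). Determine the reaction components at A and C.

Resultant of the distributed load: 15.41 × 4.8 = 73.968 kN at 7.6 m from A.
ΣM about A: C_y·9.4 − 5·1.8 − (15.41·4.8)·7.6 = 0 → C_y = 571.1568/9.4 = 60.7614 ≈ 60.76 kN.
ΣF_y = 0: A_y + 60.7614 − 5 − 15.41·4.8 = 0 → A_y = 18.21 kN.
ΣF_x = 0: no horizontal applied forces, so A_x = 0.

A_x = 0, A_y = 18.21 kN, C_y = 60.76 kN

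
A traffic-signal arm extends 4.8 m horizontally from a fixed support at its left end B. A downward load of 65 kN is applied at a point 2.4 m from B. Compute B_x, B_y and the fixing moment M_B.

B_x = 0, B_y = 65.00 kN, M_B = 156.0 kN·m

ΣF_x = 0: B_x = 0.
ΣF_y = 0: B_y − 65 = 0 → B_y = 65.00 kN.
ΣM about B: M_B − 65·2.4 = 0 → M_B = 156.0 kN·m.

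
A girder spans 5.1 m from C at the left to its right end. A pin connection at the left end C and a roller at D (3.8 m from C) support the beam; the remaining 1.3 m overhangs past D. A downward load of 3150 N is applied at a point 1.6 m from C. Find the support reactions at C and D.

ΣM about C: D_y·3.8 − 3150·1.6 = 0 → D_y = 5040/3.8 = 1326.32 ≈ 1326 N.
ΣF_y = 0: C_y + 1326.32 − 3150 = 0 → C_y = 1824 N.
ΣF_x = 0: no horizontal applied forces, so C_x = 0.

C_x = 0, C_y = 1824 N, D_y = 1326 N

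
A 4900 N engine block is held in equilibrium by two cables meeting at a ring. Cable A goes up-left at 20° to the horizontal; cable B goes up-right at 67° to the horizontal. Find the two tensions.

T_A = 1917 N, T_B = 4611 N

ΣF_x = 0: −T_A·cos20° + T_B·cos67° = 0 → T_B = 2.40496·T_A.
ΣF_y = 0: T_A·sin20° + T_B·sin67° = 4900.
Substitute: T_A·(0.34202 + 2.40496·0.920505) = 4900 → T_A = 1917.21 ≈ 1917 N.
Then T_B = 2.40496 × 1917.21 = 4611 N.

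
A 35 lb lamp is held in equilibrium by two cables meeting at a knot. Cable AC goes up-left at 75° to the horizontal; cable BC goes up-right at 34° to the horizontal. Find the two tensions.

ΣF_x = 0: −T_AC·cos75° + T_BC·cos34° = 0 → T_BC = 0.312192·T_AC.
ΣF_y = 0: T_AC·sin75° + T_BC·sin34° = 35.
Substitute: T_AC·(0.965926 + 0.312192·0.559193) = 35 → T_AC = 30.6883 ≈ 30.69 lb.
Then T_BC = 0.312192 × 30.6883 = 9.581 lb.

T_AC = 30.69 lb, T_BC = 9.581 lb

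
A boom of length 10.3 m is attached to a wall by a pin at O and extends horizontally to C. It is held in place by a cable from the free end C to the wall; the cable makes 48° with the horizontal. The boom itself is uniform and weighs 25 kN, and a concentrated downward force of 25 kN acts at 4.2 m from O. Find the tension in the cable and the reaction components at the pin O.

T = 30.54 kN, O_x = 20.43 kN, O_y = 27.31 kN

ΣM about O: T·sin48°·10.3 − 25·5.15 − 25·4.2 = 0 → T = 233.75/(10.3·0.743145) = 30.538 ≈ 30.54 kN.
ΣF_x = 0: O_x − T·cos48° = 0 → O_x = 30.538 × 0.669131 = 20.43 kN.
ΣF_y = 0: O_y + T·sin48° − 25 − 25 = 0 → O_y = 50 − 30.538 × 0.743145 = 27.31 kN.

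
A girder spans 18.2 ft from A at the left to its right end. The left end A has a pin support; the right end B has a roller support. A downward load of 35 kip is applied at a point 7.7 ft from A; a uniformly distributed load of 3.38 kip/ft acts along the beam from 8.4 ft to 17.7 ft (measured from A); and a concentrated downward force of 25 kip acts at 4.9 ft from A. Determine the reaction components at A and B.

Resultant of the distributed load: 3.38 × 9.3 = 31.434 kip at 13.05 ft from A.
Moments about A: B_y·18.2 − 35·7.7 − (3.38·9.3)·13.05 − 25·4.9 = 0 → B_y = 802.2137/18.2 = 44.0777 ≈ 44.08 kip.
ΣF_y = 0: A_y + 44.0777 − 35 − 3.38·9.3 − 25 = 0 → A_y = 47.36 kip.
ΣF_x = 0: no horizontal applied forces, so A_x = 0.

A_x = 0, A_y = 47.36 kip, B_y = 44.08 kip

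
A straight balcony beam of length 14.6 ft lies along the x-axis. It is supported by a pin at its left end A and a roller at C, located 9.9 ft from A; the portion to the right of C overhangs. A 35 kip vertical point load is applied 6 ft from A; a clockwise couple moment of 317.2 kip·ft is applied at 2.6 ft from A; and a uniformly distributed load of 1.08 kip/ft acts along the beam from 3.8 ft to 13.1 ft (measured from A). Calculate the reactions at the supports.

Resultant of the distributed load: 1.08 × 9.3 = 10.044 kip at 8.45 ft from A.
ΣM about A: C_y·9.9 − 35·6 − 317.2 − (1.08·9.3)·8.45 = 0 → C_y = 612.0718/9.9 = 61.8254 ≈ 61.83 kip.
ΣF_y = 0: A_y + 61.8254 − 35 − 1.08·9.3 = 0 → A_y = -16.78 kip.
ΣF_x = 0: no horizontal applied forces, so A_x = 0.

A_x = 0, A_y = -16.78 kip, C_y = 61.83 kip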